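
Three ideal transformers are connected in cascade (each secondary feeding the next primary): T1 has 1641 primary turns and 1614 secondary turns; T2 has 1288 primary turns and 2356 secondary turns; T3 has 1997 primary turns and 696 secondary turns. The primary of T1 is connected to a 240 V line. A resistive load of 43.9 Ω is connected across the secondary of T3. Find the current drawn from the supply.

After T1: V = 240.00 × 1614/1641 = 236.05 V.
After T2: V = 236.05 × 2356/1288 = 431.78 V.
After T3: V = 431.78 × 696/1997 = 150.49 V.
I_load = 150.49/43.9 = 3.4279 A, so P_out = 150.49 × 3.4279 = 515.86 W.
All ideal ⇒ P_in = P_out, so I_supply = 515.86/240 = 2.15 A.

I_supply ≈ 2.15 A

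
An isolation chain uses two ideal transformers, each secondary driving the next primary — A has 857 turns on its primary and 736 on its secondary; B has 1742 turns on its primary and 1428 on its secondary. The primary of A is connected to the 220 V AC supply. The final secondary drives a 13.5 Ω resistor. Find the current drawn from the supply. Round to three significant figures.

After A: V = 220.00 × 736/857 = 188.94 V.
After B: V = 188.94 × 1428/1742 = 154.88 V.
I_load = 154.88/13.5 = 11.473 A, so P_out = 154.88 × 11.473 = 1776.9 W.
All ideal ⇒ P_in = P_out, so I_supply = 1776.9/220 = 8.08 A.

I_supply ≈ 8.08 A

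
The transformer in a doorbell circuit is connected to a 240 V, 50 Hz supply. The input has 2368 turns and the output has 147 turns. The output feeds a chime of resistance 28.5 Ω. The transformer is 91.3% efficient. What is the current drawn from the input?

V_out = 240 × 147/2368 = 14.899 V.
I_out = V_out/R = 14.899/28.5 = 0.52276 A.
P_out = V_out I_out = 14.899 × 0.52276 = 7.7884 W.
P_in = P_out/η = 7.7884/0.913 = 8.5306 W.
I_in = P_in/V_in = 8.5306/240 = 0.0355 A.

I_in ≈ 0.0355 A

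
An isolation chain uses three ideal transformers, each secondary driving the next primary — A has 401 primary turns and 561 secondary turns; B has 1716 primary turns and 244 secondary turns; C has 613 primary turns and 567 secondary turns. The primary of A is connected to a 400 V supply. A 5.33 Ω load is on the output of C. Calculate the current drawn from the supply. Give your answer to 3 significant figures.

I_supply ≈ 2.54 A

After A: V = 400.00 × 561/401 = 559.60 V.
After B: V = 559.60 × 244/1716 = 79.570 V.
After C: V = 79.570 × 567/613 = 73.599 V.
I_load = 73.599/5.33 = 13.808 A, so P_out = 73.599 × 13.808 = 1016.3 W.
All ideal ⇒ P_in = P_out, so I_supply = 1016.3/400 = 2.54 A.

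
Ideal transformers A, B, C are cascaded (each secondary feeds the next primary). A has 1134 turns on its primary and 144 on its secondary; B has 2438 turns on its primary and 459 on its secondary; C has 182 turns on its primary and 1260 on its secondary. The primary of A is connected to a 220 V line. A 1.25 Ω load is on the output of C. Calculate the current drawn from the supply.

Secondary of A: V = 220.00 × 144/1134 = 27.937 V.
Secondary of B: V = 27.937 × 459/2438 = 5.2596 V.
Secondary of C: V = 5.2596 × 1260/182 = 36.412 V.
I_load = 36.412/1.25 = 29.130 A, so P_out = 36.412 × 29.130 = 1060.7 W.
All ideal ⇒ P_in = P_out, so I_supply = 1060.7/220 = 4.82 A.

I_supply ≈ 4.82 A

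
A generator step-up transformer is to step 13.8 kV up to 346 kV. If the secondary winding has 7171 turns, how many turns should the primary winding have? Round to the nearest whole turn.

N_p/N_s = V_p/V_s, so N_p = 7171 × 13800/346000 = 286.0 ≈ 286 turns.

N_p = 286 turns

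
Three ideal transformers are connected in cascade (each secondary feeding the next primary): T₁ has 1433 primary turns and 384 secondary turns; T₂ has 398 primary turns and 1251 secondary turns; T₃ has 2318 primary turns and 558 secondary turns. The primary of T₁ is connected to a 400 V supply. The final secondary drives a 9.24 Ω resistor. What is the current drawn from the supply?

I_supply ≈ 1.78 A

After T₁: V = 400.00 × 384/1433 = 107.19 V.
After T₂: V = 107.19 × 1251/398 = 336.91 V.
After T₃: V = 336.91 × 558/2318 = 81.104 V.
I_load = 81.104/9.24 = 8.7774 A, so P_out = 81.104 × 8.7774 = 711.88 W.
All ideal ⇒ P_in = P_out, so I_supply = 711.88/400 = 1.78 A.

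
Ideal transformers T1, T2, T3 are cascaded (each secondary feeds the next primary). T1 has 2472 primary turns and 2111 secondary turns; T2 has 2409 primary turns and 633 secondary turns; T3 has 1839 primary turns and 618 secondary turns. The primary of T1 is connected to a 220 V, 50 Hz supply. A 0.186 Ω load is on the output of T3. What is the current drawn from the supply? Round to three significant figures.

Secondary of T1: V = 220.00 × 2111/2472 = 187.87 V.
Secondary of T2: V = 187.87 × 633/2409 = 49.366 V.
Secondary of T3: V = 49.366 × 618/1839 = 16.590 V.
I_load = 16.590/0.186 = 89.191 A, so P_out = 16.590 × 89.191 = 1479.7 W.
All ideal ⇒ P_in = P_out, so I_supply = 1479.7/220 = 6.73 A.

I_supply ≈ 6.73 A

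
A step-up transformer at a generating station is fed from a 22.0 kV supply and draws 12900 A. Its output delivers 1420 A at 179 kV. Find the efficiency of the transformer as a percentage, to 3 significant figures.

η ≈ 89.6%

P_in = 22000 × 12900 = 2.83800×10^8 W.
P_out = 179000 × 1420 = 2.54180×10^8 W.
η = P_out/P_in = 2.54180×10^8/(2.83800×10^8) = 0.896.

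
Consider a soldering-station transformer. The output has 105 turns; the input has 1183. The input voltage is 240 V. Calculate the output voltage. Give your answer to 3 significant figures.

V_out ≈ 21.3 V

V_out/V_in = N_out/N_in, so V_out = 240 × 105/1183 = 21.3 V.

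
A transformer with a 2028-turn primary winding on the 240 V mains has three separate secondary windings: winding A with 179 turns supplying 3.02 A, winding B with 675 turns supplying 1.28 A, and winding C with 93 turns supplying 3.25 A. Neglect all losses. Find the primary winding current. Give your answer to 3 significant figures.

V_A = 240 × 179/2028 = 21.183 V; V_B = 240 × 675/2028 = 79.882 V; V_C = 240 × 93/2028 = 11.006 V.
P_out = V_A I_A + V_B I_B + V_C I_C = 21.183×3.02 + 79.882×1.28 + 11.006×3.25 = 63.974 + 102.25 + 35.769 = 201.99 W.
Ideal ⇒ P_in = P_out, so I_p = P_out/V_p = 201.99/240 = 0.842 A.

I_p ≈ 0.842 A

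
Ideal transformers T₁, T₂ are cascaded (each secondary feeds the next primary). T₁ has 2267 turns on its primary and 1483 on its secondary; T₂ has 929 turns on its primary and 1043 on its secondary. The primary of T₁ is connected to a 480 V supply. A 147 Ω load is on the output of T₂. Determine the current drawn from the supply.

Secondary of T₁: V = 480.00 × 1483/2267 = 314.00 V.
Secondary of T₂: V = 314.00 × 1043/929 = 352.53 V.
I_load = 352.53/147 = 2.3982 A, so P_out = 352.53 × 2.3982 = 845.44 W.
All ideal ⇒ P_in = P_out, so I_supply = 845.44/480 = 1.76 A.

I_supply ≈ 1.76 A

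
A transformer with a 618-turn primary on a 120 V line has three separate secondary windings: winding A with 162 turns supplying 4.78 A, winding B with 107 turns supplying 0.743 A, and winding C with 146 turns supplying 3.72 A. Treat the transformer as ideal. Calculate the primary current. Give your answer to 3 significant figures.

I_p ≈ 2.26 A

V_A = 120 × 162/618 = 31.456 V; V_B = 120 × 107/618 = 20.777 V; V_C = 120 × 146/618 = 28.350 V.
P_out = V_A I_A + V_B I_B + V_C I_C = 31.456×4.78 + 20.777×0.743 + 28.350×3.72 = 150.36 + 15.437 + 105.46 = 271.26 W.
Ideal ⇒ P_in = P_out, so I_p = P_out/V_p = 271.26/120 = 2.26 A.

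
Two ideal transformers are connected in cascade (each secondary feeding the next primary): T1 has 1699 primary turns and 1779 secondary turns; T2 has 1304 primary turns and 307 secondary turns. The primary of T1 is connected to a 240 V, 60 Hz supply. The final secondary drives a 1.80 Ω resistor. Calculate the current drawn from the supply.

I_supply ≈ 8.10 A

Secondary of T1: V = 240.00 × 1779/1699 = 251.30 V.
Secondary of T2: V = 251.30 × 307/1304 = 59.164 V.
I_load = 59.164/1.80 = 32.869 A, so P_out = 59.164 × 32.869 = 1944.6 W.
All ideal ⇒ P_in = P_out, so I_supply = 1944.6/240 = 8.10 A.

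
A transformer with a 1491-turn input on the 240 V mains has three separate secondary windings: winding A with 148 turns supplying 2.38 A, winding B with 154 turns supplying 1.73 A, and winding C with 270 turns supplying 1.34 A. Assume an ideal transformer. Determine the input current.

V_A = 240 × 148/1491 = 23.823 V; V_B = 240 × 154/1491 = 24.789 V; V_C = 240 × 270/1491 = 43.461 V.
P_out = V_A I_A + V_B I_B + V_C I_C = 23.823×2.38 + 24.789×1.73 + 43.461×1.34 = 56.699 + 42.885 + 58.237 = 157.82 W.
Ideal ⇒ P_in = P_out, so I_in = P_out/V_in = 157.82/240 = 0.658 A.

I_in ≈ 0.658 A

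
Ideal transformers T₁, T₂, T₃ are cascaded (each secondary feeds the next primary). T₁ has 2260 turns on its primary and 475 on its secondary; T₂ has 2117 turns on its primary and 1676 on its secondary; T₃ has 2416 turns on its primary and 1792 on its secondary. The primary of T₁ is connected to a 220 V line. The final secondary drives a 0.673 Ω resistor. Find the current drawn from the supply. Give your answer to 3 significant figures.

I_supply ≈ 4.98 A

Secondary of T₁: V = 220.00 × 475/2260 = 46.239 V.
Secondary of T₂: V = 46.239 × 1676/2117 = 36.607 V.
Secondary of T₃: V = 36.607 × 1792/2416 = 27.152 V.
I_load = 27.152/0.673 = 40.345 A, so P_out = 27.152 × 40.345 = 1095.4 W.
All ideal ⇒ P_in = P_out, so I_supply = 1095.4/220 = 4.98 A.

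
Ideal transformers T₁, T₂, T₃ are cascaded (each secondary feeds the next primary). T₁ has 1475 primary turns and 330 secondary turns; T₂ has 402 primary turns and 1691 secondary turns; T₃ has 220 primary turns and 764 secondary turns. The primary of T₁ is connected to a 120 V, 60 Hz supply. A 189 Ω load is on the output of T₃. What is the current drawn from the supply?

After T₁: V = 120.00 × 330/1475 = 26.847 V.
After T₂: V = 26.847 × 1691/402 = 112.93 V.
After T₃: V = 112.93 × 764/220 = 392.19 V.
I_load = 392.19/189 = 2.0751 A, so P_out = 392.19 × 2.0751 = 813.81 W.
All ideal ⇒ P_in = P_out, so I_supply = 813.81/120 = 6.78 A.

I_supply ≈ 6.78 A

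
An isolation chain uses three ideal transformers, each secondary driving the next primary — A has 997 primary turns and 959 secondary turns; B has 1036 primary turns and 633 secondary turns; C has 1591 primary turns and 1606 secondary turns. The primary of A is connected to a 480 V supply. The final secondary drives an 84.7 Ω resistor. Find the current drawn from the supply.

I_supply ≈ 1.99 A

Secondary of A: V = 480.00 × 959/997 = 461.71 V.
Secondary of B: V = 461.71 × 633/1036 = 282.10 V.
Secondary of C: V = 282.10 × 1606/1591 = 284.76 V.
I_load = 284.76/84.7 = 3.3620 A, so P_out = 284.76 × 3.3620 = 957.38 W.
All ideal ⇒ P_in = P_out, so I_supply = 957.38/480 = 1.99 A.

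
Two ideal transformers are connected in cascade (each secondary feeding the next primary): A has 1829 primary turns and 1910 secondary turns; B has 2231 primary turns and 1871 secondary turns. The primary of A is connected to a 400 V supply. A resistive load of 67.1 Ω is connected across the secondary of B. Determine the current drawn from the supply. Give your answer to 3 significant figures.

Secondary of A: V = 400.00 × 1910/1829 = 417.71 V.
Secondary of B: V = 417.71 × 1871/2231 = 350.31 V.
I_load = 350.31/67.1 = 5.2207 A, so P_out = 350.31 × 5.2207 = 1828.9 W.
All ideal ⇒ P_in = P_out, so I_supply = 1828.9/400 = 4.57 A.

I_supply ≈ 4.57 A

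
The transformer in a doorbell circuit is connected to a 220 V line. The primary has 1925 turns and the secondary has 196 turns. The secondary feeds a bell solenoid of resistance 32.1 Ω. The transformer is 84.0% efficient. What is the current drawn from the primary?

V_s = 220 × 196/1925 = 22.400 V.
I_s = V_s/R = 22.400/32.1 = 0.69782 A.
P_out = V_s I_s = 22.400 × 0.69782 = 15.631 W.
P_in = P_out/η = 15.631/0.840 = 18.609 W.
I_p = P_in/V_p = 18.609/220 = 0.0846 A.

I_p ≈ 0.0846 A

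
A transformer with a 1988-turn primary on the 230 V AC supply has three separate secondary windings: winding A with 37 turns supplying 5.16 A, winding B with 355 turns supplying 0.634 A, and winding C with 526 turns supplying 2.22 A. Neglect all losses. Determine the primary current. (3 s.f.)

V_A = 230 × 37/1988 = 4.2807 V; V_B = 230 × 355/1988 = 41.071 V; V_C = 230 × 526/1988 = 60.855 V.
P_out = V_A I_A + V_B I_B + V_C I_C = 4.2807×5.16 + 41.071×0.634 + 60.855×2.22 = 22.088 + 26.039 + 135.10 = 183.23 W.
Ideal ⇒ P_in = P_out, so I_p = P_out/V_p = 183.23/230 = 0.797 A.

I_p ≈ 0.797 A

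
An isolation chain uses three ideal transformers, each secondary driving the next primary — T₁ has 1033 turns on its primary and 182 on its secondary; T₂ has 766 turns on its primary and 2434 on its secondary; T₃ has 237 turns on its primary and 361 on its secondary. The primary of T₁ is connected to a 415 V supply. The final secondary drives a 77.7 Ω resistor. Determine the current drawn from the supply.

After T₁: V = 415.00 × 182/1033 = 73.117 V.
After T₂: V = 73.117 × 2434/766 = 232.33 V.
After T₃: V = 232.33 × 361/237 = 353.89 V.
I_load = 353.89/77.7 = 4.5546 A, so P_out = 353.89 × 4.5546 = 1611.8 W.
All ideal ⇒ P_in = P_out, so I_supply = 1611.8/415 = 3.88 A.

I_supply ≈ 3.88 A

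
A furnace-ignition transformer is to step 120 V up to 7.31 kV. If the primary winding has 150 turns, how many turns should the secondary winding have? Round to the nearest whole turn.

N_s = 9138 turns

N_s/N_p = V_s/V_p, so N_s = 150 × 7310/120 = 9137.5 ≈ 9138 turns.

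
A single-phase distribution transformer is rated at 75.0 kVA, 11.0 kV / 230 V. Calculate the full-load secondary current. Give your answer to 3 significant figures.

I_s ≈ 326 A

I_s = S/V_s = 75000/230 = 326 A.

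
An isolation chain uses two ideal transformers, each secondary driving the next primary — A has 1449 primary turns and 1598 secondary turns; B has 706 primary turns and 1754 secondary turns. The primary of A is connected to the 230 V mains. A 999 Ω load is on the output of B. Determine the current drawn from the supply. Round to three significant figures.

Secondary of A: V = 230.00 × 1598/1449 = 253.65 V.
Secondary of B: V = 253.65 × 1754/706 = 630.17 V.
I_load = 630.17/999 = 0.63081 A, so P_out = 630.17 × 0.63081 = 397.52 W.
All ideal ⇒ P_in = P_out, so I_supply = 397.52/230 = 1.73 A.

I_supply ≈ 1.73 A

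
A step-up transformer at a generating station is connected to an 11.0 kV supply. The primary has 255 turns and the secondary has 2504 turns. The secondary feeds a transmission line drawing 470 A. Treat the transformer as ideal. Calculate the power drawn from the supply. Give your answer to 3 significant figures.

P ≈ 5.08×10^7 W

I_p = I_s × N_s/N_p = 470 × 2504/255 = 4615.2 A.
P = V_p I_p = 11000 × 4615.2 = 5.08×10^7 W.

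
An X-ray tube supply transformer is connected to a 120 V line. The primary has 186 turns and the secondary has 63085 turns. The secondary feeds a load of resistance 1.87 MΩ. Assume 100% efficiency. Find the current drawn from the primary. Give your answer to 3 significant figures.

V_s = V_p × N_s/N_p = 120 × 63085/186 = 40700 V.
I_s = V_s/R = 40700/(1.87×10^6) = 0.021765 A.
For an ideal transformer I_p N_p = I_s N_s, so I_p = 0.021765 × 63085/186 = 7.38 A.

I_p ≈ 7.38 A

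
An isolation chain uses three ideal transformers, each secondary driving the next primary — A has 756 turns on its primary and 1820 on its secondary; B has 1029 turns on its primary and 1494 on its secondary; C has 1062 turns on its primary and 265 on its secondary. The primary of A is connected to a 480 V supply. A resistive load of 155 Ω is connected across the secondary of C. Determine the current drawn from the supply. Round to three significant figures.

I_supply ≈ 2.36 A

Secondary of A: V = 480.00 × 1820/756 = 1155.6 V.
Secondary of B: V = 1155.6 × 1494/1029 = 1677.7 V.
Secondary of C: V = 1677.7 × 265/1062 = 418.65 V.
I_load = 418.65/155 = 2.7009 A, so P_out = 418.65 × 2.7009 = 1130.7 W.
All ideal ⇒ P_in = P_out, so I_supply = 1130.7/480 = 2.36 A.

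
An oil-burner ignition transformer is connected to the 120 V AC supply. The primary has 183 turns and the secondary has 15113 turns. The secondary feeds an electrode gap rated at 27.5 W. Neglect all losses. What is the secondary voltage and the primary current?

V_s ≈ 9910 V, I_p ≈ 0.229 A

V_s = V_p × N_s/N_p = 120 × 15113/183 = 9910.2 V.
I_s = P/V_s = 27.5/9910.2 = 0.0027749 A.
I_p = I_s × N_s/N_p = 0.0027749 × 15113/183 = 0.229 A.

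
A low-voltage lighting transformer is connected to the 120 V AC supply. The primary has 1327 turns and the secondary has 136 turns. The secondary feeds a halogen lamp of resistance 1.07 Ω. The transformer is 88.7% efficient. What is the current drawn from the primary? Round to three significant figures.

V_s = 120 × 136/1327 = 12.298 V.
I_s = V_s/R = 12.298/1.07 = 11.494 A.
P_out = V_s I_s = 12.298 × 11.494 = 141.36 W.
P_in = P_out/η = 141.36/0.887 = 159.36 W.
I_p = P_in/V_p = 159.36/120 = 1.33 A.

I_p ≈ 1.33 A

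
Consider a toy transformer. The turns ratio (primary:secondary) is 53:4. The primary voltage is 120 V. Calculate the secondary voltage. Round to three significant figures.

V_s/V_p = N_s/N_p, so V_s = 120 × 4/53 = 9.06 V.

V_s ≈ 9.06 V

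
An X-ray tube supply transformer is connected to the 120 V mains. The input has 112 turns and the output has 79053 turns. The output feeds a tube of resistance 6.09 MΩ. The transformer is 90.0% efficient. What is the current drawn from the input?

V_out = 120 × 79053/112 = 84700 V.
I_out = V_out/R = 84700/(6.09×10^6) = 0.013908 A.
P_out = V_out I_out = 84700 × 0.013908 = 1178.0 W.
P_in = P_out/η = 1178.0/0.900 = 1308.9 W.
I_in = P_in/V_in = 1308.9/120 = 10.9 A.

I_in ≈ 10.9 A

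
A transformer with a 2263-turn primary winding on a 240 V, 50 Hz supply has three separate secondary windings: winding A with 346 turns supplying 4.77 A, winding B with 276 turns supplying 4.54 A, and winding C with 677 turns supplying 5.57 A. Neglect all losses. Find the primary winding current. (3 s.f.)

I_p ≈ 2.95 A

V_A = 240 × 346/2263 = 36.695 V; V_B = 240 × 276/2263 = 29.271 V; V_C = 240 × 677/2263 = 71.798 V.
P_out = V_A I_A + V_B I_B + V_C I_C = 36.695×4.77 + 29.271×4.54 + 71.798×5.57 = 175.03 + 132.89 + 399.92 = 707.84 W.
Ideal ⇒ P_in = P_out, so I_p = P_out/V_p = 707.84/240 = 2.95 A.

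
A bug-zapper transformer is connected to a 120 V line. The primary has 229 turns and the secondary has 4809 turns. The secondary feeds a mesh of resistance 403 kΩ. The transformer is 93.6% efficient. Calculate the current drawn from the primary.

I_p ≈ 0.140 A

V_s = 120 × 4809/229 = 2520.0 V.
I_s = V_s/R = 2520.0/403000 = 0.0062531 A.
P_out = V_s I_s = 2520.0 × 0.0062531 = 15.758 W.
P_in = P_out/η = 15.758/0.936 = 16.835 W.
I_p = P_in/V_p = 16.835/120 = 0.140 A.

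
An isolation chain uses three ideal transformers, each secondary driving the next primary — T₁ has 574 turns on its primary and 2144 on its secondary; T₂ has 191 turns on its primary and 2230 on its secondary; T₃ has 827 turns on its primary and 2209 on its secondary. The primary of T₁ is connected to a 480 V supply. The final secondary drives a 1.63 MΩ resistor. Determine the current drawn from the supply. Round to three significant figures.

Secondary of T₁: V = 480.00 × 2144/574 = 1792.9 V.
Secondary of T₂: V = 1792.9 × 2230/191 = 20933 V.
Secondary of T₃: V = 20933 × 2209/827 = 55913 V.
I_load = 55913/(1.63×10^6) = 0.034303 A, so P_out = 55913 × 0.034303 = 1918.0 W.
All ideal ⇒ P_in = P_out, so I_supply = 1918.0/480 = 4.00 A.

I_supply ≈ 4.00 A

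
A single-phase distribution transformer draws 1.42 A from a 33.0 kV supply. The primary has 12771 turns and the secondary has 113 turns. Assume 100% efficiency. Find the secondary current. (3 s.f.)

I_s/I_p = N_p/N_s, so I_s = 1.42 × 12771/113 = 160 A.

I_s ≈ 160 A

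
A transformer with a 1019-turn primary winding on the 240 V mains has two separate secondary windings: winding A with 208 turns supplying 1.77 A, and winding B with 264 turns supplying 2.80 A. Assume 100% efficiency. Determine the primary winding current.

I_p ≈ 1.09 A

V_A = 240 × 208/1019 = 48.989 V; V_B = 240 × 264/1019 = 62.179 V.
P_out = V_A I_A + V_B I_B = 48.989×1.77 + 62.179×2.80 = 86.711 + 174.10 = 260.81 W.
Ideal ⇒ P_in = P_out, so I_p = P_out/V_p = 260.81/240 = 1.09 A.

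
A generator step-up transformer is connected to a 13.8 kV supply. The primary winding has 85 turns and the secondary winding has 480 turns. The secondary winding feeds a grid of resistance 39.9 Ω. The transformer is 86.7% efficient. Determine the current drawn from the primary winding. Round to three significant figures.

V_s = 13800 × 480/85 = 77929 V.
I_s = V_s/R = 77929/39.9 = 1953.1 A.
P_out = V_s I_s = 77929 × 1953.1 = 1.5221×10^8 W.
P_in = P_out/η = 1.5221×10^8/0.867 = 1.7555×10^8 W.
I_p = P_in/V_p = 1.7555×10^8/13800 = 12700 A.

I_p ≈ 12700 A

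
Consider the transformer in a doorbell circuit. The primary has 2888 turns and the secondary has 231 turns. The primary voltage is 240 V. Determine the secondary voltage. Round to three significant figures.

V_s/V_p = N_s/N_p, so V_s = 240 × 231/2888 = 19.2 V.

V_s ≈ 19.2 V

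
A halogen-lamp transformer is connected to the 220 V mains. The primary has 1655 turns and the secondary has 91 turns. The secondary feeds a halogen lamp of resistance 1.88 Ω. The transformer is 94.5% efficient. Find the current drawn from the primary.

V_s = 220 × 91/1655 = 12.097 V.
I_s = V_s/R = 12.097/1.88 = 6.4344 A.
P_out = V_s I_s = 12.097 × 6.4344 = 77.835 W.
P_in = P_out/η = 77.835/0.945 = 82.365 W.
I_p = P_in/V_p = 82.365/220 = 0.374 A.

I_p ≈ 0.374 A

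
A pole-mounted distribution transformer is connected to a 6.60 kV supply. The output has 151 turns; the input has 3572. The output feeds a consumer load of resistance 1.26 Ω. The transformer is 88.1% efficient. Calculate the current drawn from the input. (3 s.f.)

I_in ≈ 10.6 A

V_out = 6600 × 151/3572 = 279.00 V.
I_out = V_out/R = 279.00/1.26 = 221.43 A.
P_out = V_out I_out = 279.00 × 221.43 = 61780 W.
P_in = P_out/η = 61780/0.881 = 70125 W.
I_in = P_in/V_in = 70125/6600 = 10.6 A.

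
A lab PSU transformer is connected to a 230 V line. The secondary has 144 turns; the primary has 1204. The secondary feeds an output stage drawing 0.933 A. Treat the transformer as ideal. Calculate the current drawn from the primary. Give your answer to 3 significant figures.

I_p ≈ 0.112 A

For an ideal transformer I_p N_p = I_s N_s, so I_p = 0.933 × 144/1204 = 0.112 A.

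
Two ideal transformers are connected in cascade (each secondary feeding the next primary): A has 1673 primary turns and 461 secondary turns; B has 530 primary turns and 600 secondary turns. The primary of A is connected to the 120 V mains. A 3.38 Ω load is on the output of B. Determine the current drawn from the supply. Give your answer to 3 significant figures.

I_supply ≈ 3.45 A

After A: V = 120.00 × 461/1673 = 33.066 V.
After B: V = 33.066 × 600/530 = 37.434 V.
I_load = 37.434/3.38 = 11.075 A, so P_out = 37.434 × 11.075 = 414.58 W.
All ideal ⇒ P_in = P_out, so I_supply = 414.58/120 = 3.45 A.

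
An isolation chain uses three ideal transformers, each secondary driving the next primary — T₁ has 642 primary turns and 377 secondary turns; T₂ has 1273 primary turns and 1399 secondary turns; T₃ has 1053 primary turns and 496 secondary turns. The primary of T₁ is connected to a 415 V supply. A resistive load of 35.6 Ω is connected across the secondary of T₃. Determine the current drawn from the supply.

Secondary of T₁: V = 415.00 × 377/642 = 243.70 V.
Secondary of T₂: V = 243.70 × 1399/1273 = 267.82 V.
Secondary of T₃: V = 267.82 × 496/1053 = 126.15 V.
I_load = 126.15/35.6 = 3.5436 A, so P_out = 126.15 × 3.5436 = 447.04 W.
All ideal ⇒ P_in = P_out, so I_supply = 447.04/415 = 1.08 A.

I_supply ≈ 1.08 A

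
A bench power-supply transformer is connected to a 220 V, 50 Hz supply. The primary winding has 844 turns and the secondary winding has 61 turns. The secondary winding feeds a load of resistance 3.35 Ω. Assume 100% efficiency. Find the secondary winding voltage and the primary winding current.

V_s = V_p × N_s/N_p = 220 × 61/844 = 15.900 V.
I_s = V_s/R = 15.900/3.35 = 4.7464 A.
I_p = I_s × N_s/N_p = 4.7464 × 61/844 = 0.343 A.

V_s ≈ 15.9 V, I_p ≈ 0.343 A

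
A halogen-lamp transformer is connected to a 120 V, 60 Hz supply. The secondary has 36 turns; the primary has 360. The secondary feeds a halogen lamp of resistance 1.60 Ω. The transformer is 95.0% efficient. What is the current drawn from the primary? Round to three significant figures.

V_s = 120 × 36/360 = 12.000 V.
I_s = V_s/R = 12.000/1.60 = 7.5000 A.
P_out = V_s I_s = 12.000 × 7.5000 = 90.000 W.
P_in = P_out/η = 90.000/0.950 = 94.737 W.
I_p = P_in/V_p = 94.737/120 = 0.789 A.

I_p ≈ 0.789 A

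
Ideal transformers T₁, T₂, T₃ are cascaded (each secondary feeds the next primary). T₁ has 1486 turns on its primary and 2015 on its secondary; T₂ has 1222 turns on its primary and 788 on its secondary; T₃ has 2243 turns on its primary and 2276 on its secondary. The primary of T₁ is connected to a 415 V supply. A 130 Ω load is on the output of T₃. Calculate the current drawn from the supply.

After T₁: V = 415.00 × 2015/1486 = 562.74 V.
After T₂: V = 562.74 × 788/1222 = 362.88 V.
After T₃: V = 362.88 × 2276/2243 = 368.22 V.
I_load = 368.22/130 = 2.8324 A, so P_out = 368.22 × 2.8324 = 1042.9 W.
All ideal ⇒ P_in = P_out, so I_supply = 1042.9/415 = 2.51 A.

I_supply ≈ 2.51 A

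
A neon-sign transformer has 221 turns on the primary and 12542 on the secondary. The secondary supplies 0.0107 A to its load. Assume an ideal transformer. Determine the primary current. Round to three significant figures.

For an ideal transformer I_p/I_s = N_s/N_p, so I_p = 0.0107 × 12542/221 = 0.607 A.

I_p ≈ 0.607 A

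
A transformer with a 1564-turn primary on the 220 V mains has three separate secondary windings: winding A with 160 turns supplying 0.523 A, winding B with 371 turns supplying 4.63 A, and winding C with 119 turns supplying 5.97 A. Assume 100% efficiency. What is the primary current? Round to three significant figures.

I_p ≈ 1.61 A

V_A = 220 × 160/1564 = 22.506 V; V_B = 220 × 371/1564 = 52.187 V; V_C = 220 × 119/1564 = 16.739 V.
P_out = V_A I_A + V_B I_B + V_C I_C = 22.506×0.523 + 52.187×4.63 + 16.739×5.97 = 11.771 + 241.62 + 99.933 = 353.33 W.
Ideal ⇒ P_in = P_out, so I_p = P_out/V_p = 353.33/220 = 1.61 A.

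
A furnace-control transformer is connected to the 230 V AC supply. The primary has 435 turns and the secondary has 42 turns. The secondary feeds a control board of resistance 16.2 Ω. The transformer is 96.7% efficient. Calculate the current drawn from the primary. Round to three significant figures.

V_s = 230 × 42/435 = 22.207 V.
I_s = V_s/R = 22.207/16.2 = 1.3708 A.
P_out = V_s I_s = 22.207 × 1.3708 = 30.441 W.
P_in = P_out/η = 30.441/0.967 = 31.480 W.
I_p = P_in/V_p = 31.480/230 = 0.137 A.

I_p ≈ 0.137 A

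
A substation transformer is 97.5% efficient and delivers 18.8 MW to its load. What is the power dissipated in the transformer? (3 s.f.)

P_in = P_out/η = 1.88×10^7/0.975 = 1.92821×10^7 W.
P_loss = P_in − P_out = 1.92821×10^7 − 1.88×10^7 = 482000 W.

P_loss ≈ 482000 W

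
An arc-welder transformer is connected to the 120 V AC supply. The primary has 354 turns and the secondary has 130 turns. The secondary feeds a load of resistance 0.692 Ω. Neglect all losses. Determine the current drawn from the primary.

I_p ≈ 23.4 A

V_s = V_p × N_s/N_p = 120 × 130/354 = 44.068 V.
I_s = V_s/R = 44.068/0.692 = 63.682 A.
For an ideal transformer I_p N_p = I_s N_s, so I_p = 63.682 × 130/354 = 23.4 A.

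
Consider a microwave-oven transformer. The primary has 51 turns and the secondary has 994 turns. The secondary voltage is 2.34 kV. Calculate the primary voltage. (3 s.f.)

V_p ≈ 120 V

V_p/V_s = N_p/N_s, so V_p = 2340 × 51/994 = 120 V.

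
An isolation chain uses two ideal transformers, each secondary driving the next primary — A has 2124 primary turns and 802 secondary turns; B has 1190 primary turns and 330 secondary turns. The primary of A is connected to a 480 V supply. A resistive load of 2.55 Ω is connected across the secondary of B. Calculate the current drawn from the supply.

Secondary of A: V = 480.00 × 802/2124 = 181.24 V.
Secondary of B: V = 181.24 × 330/1190 = 50.261 V.
I_load = 50.261/2.55 = 19.710 A, so P_out = 50.261 × 19.710 = 990.64 W.
All ideal ⇒ P_in = P_out, so I_supply = 990.64/480 = 2.06 A.

I_supply ≈ 2.06 A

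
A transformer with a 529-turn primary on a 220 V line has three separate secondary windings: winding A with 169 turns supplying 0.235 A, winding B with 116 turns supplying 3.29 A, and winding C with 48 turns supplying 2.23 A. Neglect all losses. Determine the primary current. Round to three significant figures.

I_p ≈ 0.999 A

V_A = 220 × 169/529 = 70.284 V; V_B = 220 × 116/529 = 48.242 V; V_C = 220 × 48/529 = 19.962 V.
P_out = V_A I_A + V_B I_B + V_C I_C = 70.284×0.235 + 48.242×3.29 + 19.962×2.23 = 16.517 + 158.72 + 44.516 = 219.75 W.
Ideal ⇒ P_in = P_out, so I_p = P_out/V_p = 219.75/220 = 0.999 A.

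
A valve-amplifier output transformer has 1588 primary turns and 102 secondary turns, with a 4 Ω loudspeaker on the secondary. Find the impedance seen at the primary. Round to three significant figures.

Z_p ≈ 970 Ω

Z_p = (N_p/N_s)² × Z_s = (1588/102)² × 4 = 970 Ω.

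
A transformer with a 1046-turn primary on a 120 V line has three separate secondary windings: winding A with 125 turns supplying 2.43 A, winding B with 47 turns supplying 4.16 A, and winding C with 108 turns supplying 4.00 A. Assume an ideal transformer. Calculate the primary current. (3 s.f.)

V_A = 120 × 125/1046 = 14.340 V; V_B = 120 × 47/1046 = 5.3920 V; V_C = 120 × 108/1046 = 12.390 V.
P_out = V_A I_A + V_B I_B + V_C I_C = 14.340×2.43 + 5.3920×4.16 + 12.390×4.00 = 34.847 + 22.431 + 49.560 = 106.84 W.
Ideal ⇒ P_in = P_out, so I_p = P_out/V_p = 106.84/120 = 0.890 A.

I_p ≈ 0.890 A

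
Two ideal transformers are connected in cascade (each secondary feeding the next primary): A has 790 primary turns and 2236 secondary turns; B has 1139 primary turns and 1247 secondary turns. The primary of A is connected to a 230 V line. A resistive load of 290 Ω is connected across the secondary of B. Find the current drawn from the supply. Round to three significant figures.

I_supply ≈ 7.62 A

After A: V = 230.00 × 2236/790 = 650.99 V.
After B: V = 650.99 × 1247/1139 = 712.71 V.
I_load = 712.71/290 = 2.4576 A, so P_out = 712.71 × 2.4576 = 1751.6 W.
All ideal ⇒ P_in = P_out, so I_supply = 1751.6/230 = 7.62 A.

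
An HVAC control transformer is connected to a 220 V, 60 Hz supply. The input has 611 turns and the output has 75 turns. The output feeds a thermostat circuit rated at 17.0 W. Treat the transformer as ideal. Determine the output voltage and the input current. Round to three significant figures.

V_out = V_in × N_out/N_in = 220 × 75/611 = 27.005 V.
I_out = P/V_out = 17.0/27.005 = 0.62952 A.
I_in = I_out × N_out/N_in = 0.62952 × 75/611 = 0.0773 A.

V_out ≈ 27.0 V, I_in ≈ 0.0773 A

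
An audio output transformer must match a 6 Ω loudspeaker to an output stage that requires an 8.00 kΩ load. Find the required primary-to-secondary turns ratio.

N_p/N_s ≈ 36.5

Z_p/Z_s = (N_p/N_s)², so N_p/N_s = √(8000/6) = √1330 = 36.5.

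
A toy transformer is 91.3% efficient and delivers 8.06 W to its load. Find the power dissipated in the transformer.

P_in = P_out/η = 8.06/0.913 = 8.82804 W.
P_loss = P_in − P_out = 8.82804 − 8.06 = 0.768 W.

P_loss ≈ 0.768 W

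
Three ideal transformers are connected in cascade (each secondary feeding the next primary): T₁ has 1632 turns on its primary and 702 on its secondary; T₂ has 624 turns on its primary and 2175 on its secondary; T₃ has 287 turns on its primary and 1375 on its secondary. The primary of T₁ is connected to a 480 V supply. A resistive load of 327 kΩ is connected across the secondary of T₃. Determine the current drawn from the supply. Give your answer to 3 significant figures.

I_supply ≈ 0.0757 A

Secondary of T₁: V = 480.00 × 702/1632 = 206.47 V.
Secondary of T₂: V = 206.47 × 2175/624 = 719.67 V.
Secondary of T₃: V = 719.67 × 1375/287 = 3447.9 V.
I_load = 3447.9/327000 = 0.010544 A, so P_out = 3447.9 × 0.010544 = 36.355 W.
All ideal ⇒ P_in = P_out, so I_supply = 36.355/480 = 0.0757 A.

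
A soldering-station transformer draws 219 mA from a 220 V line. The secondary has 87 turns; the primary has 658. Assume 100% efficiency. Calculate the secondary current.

I_s/I_p = N_p/N_s, so I_s = 0.219 × 658/87 = 1.66 A.

I_s ≈ 1.66 A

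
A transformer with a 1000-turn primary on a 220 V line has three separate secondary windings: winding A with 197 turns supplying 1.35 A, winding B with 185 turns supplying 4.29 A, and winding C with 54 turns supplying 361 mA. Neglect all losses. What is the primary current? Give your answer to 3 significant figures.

V_A = 220 × 197/1000 = 43.340 V; V_B = 220 × 185/1000 = 40.700 V; V_C = 220 × 54/1000 = 11.880 V.
P_out = V_A I_A + V_B I_B + V_C I_C = 43.340×1.35 + 40.700×4.29 + 11.880×0.361 = 58.509 + 174.60 + 4.2887 = 237.40 W.
Ideal ⇒ P_in = P_out, so I_p = P_out/V_p = 237.40/220 = 1.08 A.

I_p ≈ 1.08 A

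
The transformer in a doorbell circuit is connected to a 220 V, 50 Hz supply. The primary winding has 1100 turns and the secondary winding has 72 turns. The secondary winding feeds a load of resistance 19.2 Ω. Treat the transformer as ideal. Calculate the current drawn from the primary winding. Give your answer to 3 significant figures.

V_s = V_p × N_s/N_p = 220 × 72/1100 = 14.400 V.
I_s = V_s/R = 14.400/19.2 = 0.75000 A.
For an ideal transformer I_p N_p = I_s N_s, so I_p = 0.75000 × 72/1100 = 0.0491 A.

I_p ≈ 0.0491 A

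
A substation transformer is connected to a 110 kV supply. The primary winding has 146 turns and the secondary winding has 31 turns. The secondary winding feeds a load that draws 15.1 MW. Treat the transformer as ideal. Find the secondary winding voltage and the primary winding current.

V_s ≈ 23400 V, I_p ≈ 137 A

V_s = V_p × N_s/N_p = 110000 × 31/146 = 23356 V.
I_s = P/V_s = 1.51×10^7/23356 = 646.51 A.
I_p = I_s × N_s/N_p = 646.51 × 31/146 = 137 A.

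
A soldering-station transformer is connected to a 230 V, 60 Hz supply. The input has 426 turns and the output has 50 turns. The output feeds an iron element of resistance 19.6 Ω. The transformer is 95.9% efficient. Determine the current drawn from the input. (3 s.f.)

V_out = 230 × 50/426 = 26.995 V.
I_out = V_out/R = 26.995/19.6 = 1.3773 A.
P_out = V_out I_out = 26.995 × 1.3773 = 37.181 W.
P_in = P_out/η = 37.181/0.959 = 38.771 W.
I_in = P_in/V_in = 38.771/230 = 0.169 A.

I_in ≈ 0.169 A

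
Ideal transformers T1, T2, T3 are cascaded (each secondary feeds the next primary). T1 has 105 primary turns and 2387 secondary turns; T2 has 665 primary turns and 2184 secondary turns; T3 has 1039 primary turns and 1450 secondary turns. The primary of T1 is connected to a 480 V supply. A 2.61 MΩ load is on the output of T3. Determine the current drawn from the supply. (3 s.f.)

Secondary of T1: V = 480.00 × 2387/105 = 10912 V.
Secondary of T2: V = 10912 × 2184/665 = 35837 V.
Secondary of T3: V = 35837 × 1450/1039 = 50014 V.
I_load = 50014/(2.61×10^6) = 0.019162 A, so P_out = 50014 × 0.019162 = 958.37 W.
All ideal ⇒ P_in = P_out, so I_supply = 958.37/480 = 2.00 A.

I_supply ≈ 2.00 A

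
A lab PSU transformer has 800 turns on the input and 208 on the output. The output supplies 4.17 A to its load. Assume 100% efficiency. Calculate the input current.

For an ideal transformer I_in/I_out = N_out/N_in, so I_in = 4.17 × 208/800 = 1.08 A.

I_in ≈ 1.08 A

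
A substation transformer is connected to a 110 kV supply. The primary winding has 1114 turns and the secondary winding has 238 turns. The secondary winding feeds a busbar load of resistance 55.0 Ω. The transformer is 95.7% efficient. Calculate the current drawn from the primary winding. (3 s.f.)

V_s = 110000 × 238/1114 = 23501 V.
I_s = V_s/R = 23501/55.0 = 427.29 A.
P_out = V_s I_s = 23501 × 427.29 = 1.0042×10^7 W.
P_in = P_out/η = 1.0042×10^7/0.957 = 1.0493×10^7 W.
I_p = P_in/V_p = 1.0493×10^7/110000 = 95.4 A.

I_p ≈ 95.4 A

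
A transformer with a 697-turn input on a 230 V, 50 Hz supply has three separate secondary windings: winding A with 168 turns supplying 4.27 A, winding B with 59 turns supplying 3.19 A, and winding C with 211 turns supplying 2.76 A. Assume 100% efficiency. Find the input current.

I_in ≈ 2.13 A

V_A = 230 × 168/697 = 55.438 V; V_B = 230 × 59/697 = 19.469 V; V_C = 230 × 211/697 = 69.627 V.
P_out = V_A I_A + V_B I_B + V_C I_C = 55.438×4.27 + 19.469×3.19 + 69.627×2.76 = 236.72 + 62.107 + 192.17 = 491.00 W.
Ideal ⇒ P_in = P_out, so I_in = P_out/V_in = 491.00/230 = 2.13 A.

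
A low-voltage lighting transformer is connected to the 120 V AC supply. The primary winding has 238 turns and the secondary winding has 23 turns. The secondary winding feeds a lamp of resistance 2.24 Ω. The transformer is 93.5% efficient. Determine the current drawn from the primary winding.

V_s = 120 × 23/238 = 11.597 V.
I_s = V_s/R = 11.597/2.24 = 5.1771 A.
P_out = V_s I_s = 11.597 × 5.1771 = 60.037 W.
P_in = P_out/η = 60.037/0.935 = 64.210 W.
I_p = P_in/V_p = 64.210/120 = 0.535 A.

I_p ≈ 0.535 A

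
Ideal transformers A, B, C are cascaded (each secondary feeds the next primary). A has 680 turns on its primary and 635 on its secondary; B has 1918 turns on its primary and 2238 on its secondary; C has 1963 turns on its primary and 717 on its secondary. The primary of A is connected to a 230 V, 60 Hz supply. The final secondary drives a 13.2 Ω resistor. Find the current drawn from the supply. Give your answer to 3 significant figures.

Secondary of A: V = 230.00 × 635/680 = 214.78 V.
Secondary of B: V = 214.78 × 2238/1918 = 250.61 V.
Secondary of C: V = 250.61 × 717/1963 = 91.538 V.
I_load = 91.538/13.2 = 6.9347 A, so P_out = 91.538 × 6.9347 = 634.79 W.
All ideal ⇒ P_in = P_out, so I_supply = 634.79/230 = 2.76 A.

I_supply ≈ 2.76 A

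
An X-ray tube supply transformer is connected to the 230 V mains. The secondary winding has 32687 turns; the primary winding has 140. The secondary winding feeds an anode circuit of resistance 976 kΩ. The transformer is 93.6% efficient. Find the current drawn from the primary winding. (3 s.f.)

I_p ≈ 13.7 A

V_s = 230 × 32687/140 = 53700 V.
I_s = V_s/R = 53700/976000 = 0.055021 A.
P_out = V_s I_s = 53700 × 0.055021 = 2954.6 W.
P_in = P_out/η = 2954.6/0.936 = 3156.6 W.
I_p = P_in/V_p = 3156.6/230 = 13.7 A.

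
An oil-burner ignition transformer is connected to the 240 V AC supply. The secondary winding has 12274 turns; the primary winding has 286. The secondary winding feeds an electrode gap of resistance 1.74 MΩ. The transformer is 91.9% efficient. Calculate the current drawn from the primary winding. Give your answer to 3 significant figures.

I_p ≈ 0.276 A

V_s = 240 × 12274/286 = 10300 V.
I_s = V_s/R = 10300/(1.74×10^6) = 0.0059195 A.
P_out = V_s I_s = 10300 × 0.0059195 = 60.970 W.
P_in = P_out/η = 60.970/0.919 = 66.343 W.
I_p = P_in/V_p = 66.343/240 = 0.276 A.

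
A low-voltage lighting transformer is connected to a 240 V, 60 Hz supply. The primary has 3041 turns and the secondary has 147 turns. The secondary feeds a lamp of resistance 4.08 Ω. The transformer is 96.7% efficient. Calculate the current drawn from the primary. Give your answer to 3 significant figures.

I_p ≈ 0.142 A

V_s = 240 × 147/3041 = 11.601 V.
I_s = V_s/R = 11.601/4.08 = 2.8435 A.
P_out = V_s I_s = 11.601 × 2.8435 = 32.989 W.
P_in = P_out/η = 32.989/0.967 = 34.114 W.
I_p = P_in/V_p = 34.114/240 = 0.142 A.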